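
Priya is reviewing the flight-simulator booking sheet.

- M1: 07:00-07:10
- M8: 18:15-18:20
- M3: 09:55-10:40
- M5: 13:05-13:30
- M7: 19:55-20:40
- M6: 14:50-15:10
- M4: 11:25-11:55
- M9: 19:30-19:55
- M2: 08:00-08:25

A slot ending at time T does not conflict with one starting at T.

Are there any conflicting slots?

Sorted by start: M1, M2, M3, M4, M5, M6, M8, M9, M7.
M2 starts after M1 ends — done with M1.
M3 starts after M2 ends — done with M2.
M4 starts after M3 ends — done with M3.
M5 starts after M4 ends — done with M4.
M6 starts after M5 ends — done with M5.
M8 starts after M6 ends — done with M6.
M9 starts after M8 ends — done with M8.
M7 starts exactly when M9 ends (back-to-back, no overlap).
Every pair is clear; the schedule has no overlaps.

No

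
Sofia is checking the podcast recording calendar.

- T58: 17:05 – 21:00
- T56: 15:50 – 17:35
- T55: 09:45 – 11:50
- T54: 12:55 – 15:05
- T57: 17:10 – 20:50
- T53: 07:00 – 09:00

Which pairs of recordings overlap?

Check each pair: they overlap iff neither finishes before the other starts.
Sorted by start: T53, T55, T54, T56, T58, T57.
T55 starts after T53 ends; T53 is clear from here.
T54 starts after T55 ends; T55 is clear from here.
T56 starts after T54 ends; T54 is clear from here.
T58 starts before T56 ends → T56 and T58 overlap.
T57 starts before T56 ends → T56 and T57 overlap.
T57 starts before T58 ends → T58 and T57 overlap.

T56 & T57, T56 & T58, T57 & T58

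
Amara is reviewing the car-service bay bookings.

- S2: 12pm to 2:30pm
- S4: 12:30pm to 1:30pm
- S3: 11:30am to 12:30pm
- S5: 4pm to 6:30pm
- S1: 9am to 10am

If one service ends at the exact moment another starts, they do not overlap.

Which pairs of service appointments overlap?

S2 & S3, S2 & S4

Sorted by start: S1, S3, S2, S4, S5.
S3 starts after S1 ends, so S1 has no further overlaps.
S2 starts before S3 ends → S3 and S2 overlap.
S4 starts exactly when S3 ends (back-to-back, no overlap), so S3 has no further overlaps.
S4 starts before S2 ends → S2 and S4 overlap.
S5 starts after S2 ends.
S5 starts after S4 ends.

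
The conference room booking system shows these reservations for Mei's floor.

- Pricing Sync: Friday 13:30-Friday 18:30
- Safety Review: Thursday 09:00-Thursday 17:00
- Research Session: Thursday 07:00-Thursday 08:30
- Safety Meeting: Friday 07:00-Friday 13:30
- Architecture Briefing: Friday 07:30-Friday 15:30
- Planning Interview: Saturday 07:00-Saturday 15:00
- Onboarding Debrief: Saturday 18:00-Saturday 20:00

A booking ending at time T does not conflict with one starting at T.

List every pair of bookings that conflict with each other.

Sorted by start: Research Session, Safety Review, Safety Meeting, Architecture Briefing, Pricing Sync, Planning Interview, Onboarding Debrief.
Safety Review starts after Research Session ends — done with Research Session.
Safety Meeting starts after Safety Review ends — done with Safety Review.
Architecture Briefing starts before Safety Meeting ends → Safety Meeting and Architecture Briefing overlap.
Pricing Sync starts exactly when Safety Meeting ends (back-to-back, no overlap) — done with Safety Meeting.
Pricing Sync starts before Architecture Briefing ends → Architecture Briefing and Pricing Sync overlap.
Planning Interview starts after Architecture Briefing ends — done with Architecture Briefing.
Planning Interview starts after Pricing Sync ends — done with Pricing Sync.
Onboarding Debrief starts after Planning Interview ends.

Architecture Briefing & Pricing Sync, Architecture Briefing & Safety Meeting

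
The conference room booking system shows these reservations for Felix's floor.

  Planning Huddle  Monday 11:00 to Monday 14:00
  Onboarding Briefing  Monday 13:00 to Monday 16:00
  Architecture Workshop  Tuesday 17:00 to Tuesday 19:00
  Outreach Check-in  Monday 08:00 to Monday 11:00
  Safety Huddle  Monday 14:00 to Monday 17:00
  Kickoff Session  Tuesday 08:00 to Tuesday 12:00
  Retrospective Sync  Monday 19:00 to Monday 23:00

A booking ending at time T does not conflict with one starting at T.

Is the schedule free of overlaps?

No

Sorted by start: Outreach Check-in, Planning Huddle, Onboarding Briefing, Safety Huddle, Retrospective Sync, Kickoff Session, Architecture Workshop.
Planning Huddle starts exactly when Outreach Check-in ends (back-to-back, no overlap); Outreach Check-in is clear from here.
Onboarding Briefing starts before Planning Huddle ends → Planning Huddle and Onboarding Briefing overlap.
That's a conflict, so the schedule is not conflict-free.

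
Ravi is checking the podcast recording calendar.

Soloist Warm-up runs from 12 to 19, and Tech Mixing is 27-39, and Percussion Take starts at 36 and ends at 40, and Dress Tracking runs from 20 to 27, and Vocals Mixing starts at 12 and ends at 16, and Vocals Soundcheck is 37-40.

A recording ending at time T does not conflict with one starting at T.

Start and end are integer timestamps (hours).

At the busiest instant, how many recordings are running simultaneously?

3

Sweep the timeline, counting +1 at each start and −1 at each end (ends before starts at a tie):
12 start Soloist Warm-up → 1
12 start Vocals Mixing → 2
16 end Vocals Mixing → 1
19 end Soloist Warm-up → 0
20 start Dress Tracking → 1
27 end Dress Tracking → 0
27 start Tech Mixing → 1
36 start Percussion Take → 2
37 start Vocals Soundcheck → 3
39 end Tech Mixing → 2
40 end Percussion Take → 1
40 end Vocals Soundcheck → 0
Peak is 3, at 37 (Percussion Take, Tech Mixing, Vocals Soundcheck).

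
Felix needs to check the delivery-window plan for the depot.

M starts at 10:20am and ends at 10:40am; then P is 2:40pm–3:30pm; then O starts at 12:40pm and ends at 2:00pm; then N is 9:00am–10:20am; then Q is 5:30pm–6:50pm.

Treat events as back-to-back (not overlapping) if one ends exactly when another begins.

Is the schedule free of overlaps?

Yes

Sorted by start: N, M, O, P, Q.
M starts exactly when N ends (back-to-back, no overlap), so N has no further overlaps.
O starts after M ends, so M has no further overlaps.
P starts after O ends, so O has no further overlaps.
Q starts after P ends.
Every pair is clear; the schedule has no overlaps.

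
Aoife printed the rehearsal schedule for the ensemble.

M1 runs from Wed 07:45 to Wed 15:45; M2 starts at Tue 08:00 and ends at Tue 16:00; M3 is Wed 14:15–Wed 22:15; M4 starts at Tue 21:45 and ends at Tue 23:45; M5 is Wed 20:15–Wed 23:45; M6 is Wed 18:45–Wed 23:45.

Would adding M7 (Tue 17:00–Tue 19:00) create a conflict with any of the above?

M2: ends Tue 16:00 at or before M7 starts Tue 17:00 → clear.
M4: starts Tue 21:45 at or after M7 ends Tue 19:00 → clear.
M1: starts Wed 07:45 at or after M7 ends Tue 19:00 → clear.
M3: starts Wed 14:15 at or after M7 ends Tue 19:00 → clear.
M6: starts Wed 18:45 at or after M7 ends Tue 19:00 → clear.
M5: starts Wed 20:15 at or after M7 ends Tue 19:00 → clear.

No — it doesn't clash with anything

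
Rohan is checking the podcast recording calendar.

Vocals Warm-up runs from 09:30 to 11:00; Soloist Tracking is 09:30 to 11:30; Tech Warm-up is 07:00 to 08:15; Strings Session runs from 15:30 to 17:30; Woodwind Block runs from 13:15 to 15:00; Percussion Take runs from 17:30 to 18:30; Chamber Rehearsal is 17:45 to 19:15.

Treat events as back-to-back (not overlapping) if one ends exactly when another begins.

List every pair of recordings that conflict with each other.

Sorted by start: Tech Warm-up, Vocals Warm-up, Soloist Tracking, Woodwind Block, Strings Session, Percussion Take, Chamber Rehearsal.
Vocals Warm-up starts after Tech Warm-up ends, so Tech Warm-up has no further overlaps.
Soloist Tracking starts before Vocals Warm-up ends → Vocals Warm-up and Soloist Tracking overlap.
Woodwind Block starts after Vocals Warm-up ends, so Vocals Warm-up has no further overlaps.
Woodwind Block starts after Soloist Tracking ends, so Soloist Tracking has no further overlaps.
Strings Session starts after Woodwind Block ends, so Woodwind Block has no further overlaps.
Percussion Take starts exactly when Strings Session ends (back-to-back, no overlap), so Strings Session has no further overlaps.
Chamber Rehearsal starts before Percussion Take ends → Percussion Take and Chamber Rehearsal overlap.

Chamber Rehearsal & Percussion Take, Soloist Tracking & Vocals Warm-up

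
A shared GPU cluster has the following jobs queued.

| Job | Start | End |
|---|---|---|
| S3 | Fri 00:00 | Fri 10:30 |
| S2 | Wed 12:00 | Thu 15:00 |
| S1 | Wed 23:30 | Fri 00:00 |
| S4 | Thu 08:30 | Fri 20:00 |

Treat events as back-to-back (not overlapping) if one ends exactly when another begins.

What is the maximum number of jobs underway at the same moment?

Sort all start/end points and keep a running count:
Wed 12:00 start S2 → 1
Wed 23:30 start S1 → 2
Thu 08:30 start S4 → 3
Thu 15:00 end S2 → 2
Fri 00:00 end S1 → 1
Fri 00:00 start S3 → 2
Fri 10:30 end S3 → 1
Fri 20:00 end S4 → 0
Peak is 3, at Thu 08:30 (S1, S2, S4).

3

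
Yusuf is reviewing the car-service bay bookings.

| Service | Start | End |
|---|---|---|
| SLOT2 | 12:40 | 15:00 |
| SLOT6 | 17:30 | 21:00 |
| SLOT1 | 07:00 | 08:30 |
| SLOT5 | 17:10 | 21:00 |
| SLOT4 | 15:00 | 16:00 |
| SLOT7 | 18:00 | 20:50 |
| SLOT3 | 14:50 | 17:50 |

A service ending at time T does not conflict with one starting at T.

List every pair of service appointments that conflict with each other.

SLOT2 & SLOT3, SLOT3 & SLOT4, SLOT3 & SLOT5, SLOT3 & SLOT6, SLOT5 & SLOT6, SLOT5 & SLOT7, SLOT6 & SLOT7

Two intervals overlap when each starts before the other ends.
Sorted by start: SLOT1, SLOT2, SLOT3, SLOT4, SLOT5, SLOT6, SLOT7.
SLOT2 starts after SLOT1 ends — done with SLOT1.
SLOT3 starts before SLOT2 ends → SLOT2 and SLOT3 overlap.
SLOT4 starts exactly when SLOT2 ends (back-to-back, no overlap) — done with SLOT2.
SLOT4 starts before SLOT3 ends → SLOT3 and SLOT4 overlap.
SLOT5 starts before SLOT3 ends → SLOT3 and SLOT5 overlap.
SLOT6 starts before SLOT3 ends → SLOT3 and SLOT6 overlap.
SLOT7 starts after SLOT3 ends.
SLOT5 starts after SLOT4 ends — done with SLOT4.
SLOT6 starts before SLOT5 ends → SLOT5 and SLOT6 overlap.
SLOT7 starts before SLOT5 ends → SLOT5 and SLOT7 overlap.
SLOT7 starts before SLOT6 ends → SLOT6 and SLOT7 overlap.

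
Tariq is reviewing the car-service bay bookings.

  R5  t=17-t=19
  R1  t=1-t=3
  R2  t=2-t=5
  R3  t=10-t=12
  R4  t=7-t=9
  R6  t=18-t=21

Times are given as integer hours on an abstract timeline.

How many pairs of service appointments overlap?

2

Sorted by start: R1, R2, R4, R3, R5, R6.
R2 starts before R1 ends → R1 and R2 overlap.
R4 starts after R1 ends, so R1 has no further overlaps.
R4 starts after R2 ends, so R2 has no further overlaps.
R3 starts after R4 ends, so R4 has no further overlaps.
R5 starts after R3 ends, so R3 has no further overlaps.
R6 starts before R5 ends → R5 and R6 overlap.
Overlapping pairs: R1 & R2, R5 & R6 — 2 in total.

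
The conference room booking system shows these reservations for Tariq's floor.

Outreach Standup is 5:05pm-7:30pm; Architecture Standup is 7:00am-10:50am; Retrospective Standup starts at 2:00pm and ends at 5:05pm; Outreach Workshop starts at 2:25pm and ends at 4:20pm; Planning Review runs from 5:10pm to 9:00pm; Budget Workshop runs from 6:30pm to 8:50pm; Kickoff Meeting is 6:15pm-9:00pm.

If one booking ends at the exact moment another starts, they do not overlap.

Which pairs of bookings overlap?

Budget Workshop & Kickoff Meeting, Budget Workshop & Outreach Standup, Budget Workshop & Planning Review, Kickoff Meeting & Outreach Standup, Kickoff Meeting & Planning Review, Outreach Standup & Planning Review, Outreach Workshop & Retrospective Standup

Sorted by start: Architecture Standup, Retrospective Standup, Outreach Workshop, Outreach Standup, Planning Review, Kickoff Meeting, Budget Workshop.
Retrospective Standup starts after Architecture Standup ends, so Architecture Standup has no further overlaps.
Outreach Workshop starts before Retrospective Standup ends → Retrospective Standup and Outreach Workshop overlap.
Outreach Standup starts exactly when Retrospective Standup ends (back-to-back, no overlap), so Retrospective Standup has no further overlaps.
Outreach Standup starts after Outreach Workshop ends, so Outreach Workshop has no further overlaps.
Planning Review starts before Outreach Standup ends → Outreach Standup and Planning Review overlap.
Kickoff Meeting starts before Outreach Standup ends → Outreach Standup and Kickoff Meeting overlap.
Budget Workshop starts before Outreach Standup ends → Outreach Standup and Budget Workshop overlap.
Kickoff Meeting starts before Planning Review ends → Planning Review and Kickoff Meeting overlap.
Budget Workshop starts before Planning Review ends → Planning Review and Budget Workshop overlap.
Budget Workshop starts before Kickoff Meeting ends → Kickoff Meeting and Budget Workshop overlap.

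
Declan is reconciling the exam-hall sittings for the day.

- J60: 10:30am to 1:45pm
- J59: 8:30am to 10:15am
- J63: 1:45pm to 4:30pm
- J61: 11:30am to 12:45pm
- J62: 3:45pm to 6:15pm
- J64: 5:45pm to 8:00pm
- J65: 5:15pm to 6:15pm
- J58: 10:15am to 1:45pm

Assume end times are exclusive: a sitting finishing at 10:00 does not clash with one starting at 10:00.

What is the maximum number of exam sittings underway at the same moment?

3

Sweep the timeline, counting +1 at each start and −1 at each end (ends before starts at a tie):
8:30am start J59 → 1
10:15am end J59 → 0
10:15am start J58 → 1
10:30am start J60 → 2
11:30am start J61 → 3
12:45pm end J61 → 2
1:45pm end J58 → 1
1:45pm end J60 → 0
1:45pm start J63 → 1
3:45pm start J62 → 2
4:30pm end J63 → 1
5:15pm start J65 → 2
5:45pm start J64 → 3
6:15pm end J62 → 2
6:15pm end J65 → 1
8:00pm end J64 → 0
Peak is 3, at 11:30am (J58, J60, J61).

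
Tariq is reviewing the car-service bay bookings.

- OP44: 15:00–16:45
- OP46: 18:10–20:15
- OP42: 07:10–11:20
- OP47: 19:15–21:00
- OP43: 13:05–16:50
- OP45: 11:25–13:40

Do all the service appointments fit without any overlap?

Sorted by start: OP42, OP45, OP43, OP44, OP46, OP47.
OP45 starts after OP42 ends — done with OP42.
OP43 starts before OP45 ends → OP45 and OP43 overlap.
That's a conflict, so the schedule is not conflict-free.

No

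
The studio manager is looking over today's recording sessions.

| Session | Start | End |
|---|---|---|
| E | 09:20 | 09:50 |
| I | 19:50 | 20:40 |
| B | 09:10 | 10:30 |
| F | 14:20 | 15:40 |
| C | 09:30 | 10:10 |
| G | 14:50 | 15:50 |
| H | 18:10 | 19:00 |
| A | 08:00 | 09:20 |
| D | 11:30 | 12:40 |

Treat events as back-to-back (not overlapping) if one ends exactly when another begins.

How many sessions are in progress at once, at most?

Sweep the timeline, counting +1 at each start and −1 at each end (ends before starts at a tie):
08:00 start A → 1
09:10 start B → 2
09:20 end A → 1
09:20 start E → 2
09:30 start C → 3
09:50 end E → 2
10:10 end C → 1
10:30 end B → 0
11:30 start D → 1
12:40 end D → 0
14:20 start F → 1
14:50 start G → 2
15:40 end F → 1
15:50 end G → 0
18:10 start H → 1
19:00 end H → 0
19:50 start I → 1
20:40 end I → 0
Peak is 3, at 09:30 (B, C, E).

3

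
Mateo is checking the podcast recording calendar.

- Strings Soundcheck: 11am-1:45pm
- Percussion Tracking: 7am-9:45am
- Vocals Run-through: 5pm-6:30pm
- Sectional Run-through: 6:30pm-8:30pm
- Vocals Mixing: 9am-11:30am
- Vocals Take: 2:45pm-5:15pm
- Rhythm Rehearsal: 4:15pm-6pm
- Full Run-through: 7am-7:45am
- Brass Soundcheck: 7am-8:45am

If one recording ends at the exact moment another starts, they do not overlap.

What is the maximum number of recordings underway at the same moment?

Sweep the timeline, counting +1 at each start and −1 at each end (ends before starts at a tie):
7am start Brass Soundcheck → 1
7am start Full Run-through → 2
7am start Percussion Tracking → 3
7:45am end Full Run-through → 2
8:45am end Brass Soundcheck → 1
9am start Vocals Mixing → 2
9:45am end Percussion Tracking → 1
11am start Strings Soundcheck → 2
11:30am end Vocals Mixing → 1
1:45pm end Strings Soundcheck → 0
2:45pm start Vocals Take → 1
4:15pm start Rhythm Rehearsal → 2
5pm start Vocals Run-through → 3
5:15pm end Vocals Take → 2
6pm end Rhythm Rehearsal → 1
6:30pm end Vocals Run-through → 0
6:30pm start Sectional Run-through → 1
8:30pm end Sectional Run-through → 0
Peak is 3, at 7am (Brass Soundcheck, Full Run-through, Percussion Tracking).

3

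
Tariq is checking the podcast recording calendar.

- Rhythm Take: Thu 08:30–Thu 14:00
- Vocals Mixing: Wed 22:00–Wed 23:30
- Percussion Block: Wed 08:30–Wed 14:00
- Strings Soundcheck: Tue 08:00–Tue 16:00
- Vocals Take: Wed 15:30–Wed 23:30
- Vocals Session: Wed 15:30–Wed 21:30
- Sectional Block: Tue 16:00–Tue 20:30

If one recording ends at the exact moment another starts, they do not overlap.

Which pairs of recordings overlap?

Vocals Mixing & Vocals Take, Vocals Session & Vocals Take

Sorted by start: Strings Soundcheck, Sectional Block, Percussion Block, Vocals Take, Vocals Session, Vocals Mixing, Rhythm Take.
Sectional Block starts exactly when Strings Soundcheck ends (back-to-back, no overlap) — done with Strings Soundcheck.
Percussion Block starts after Sectional Block ends — done with Sectional Block.
Vocals Take starts after Percussion Block ends — done with Percussion Block.
Vocals Session starts before Vocals Take ends → Vocals Take and Vocals Session overlap.
Vocals Mixing starts before Vocals Take ends → Vocals Take and Vocals Mixing overlap.
Rhythm Take starts after Vocals Take ends.
Vocals Mixing starts after Vocals Session ends — done with Vocals Session.
Rhythm Take starts after Vocals Mixing ends.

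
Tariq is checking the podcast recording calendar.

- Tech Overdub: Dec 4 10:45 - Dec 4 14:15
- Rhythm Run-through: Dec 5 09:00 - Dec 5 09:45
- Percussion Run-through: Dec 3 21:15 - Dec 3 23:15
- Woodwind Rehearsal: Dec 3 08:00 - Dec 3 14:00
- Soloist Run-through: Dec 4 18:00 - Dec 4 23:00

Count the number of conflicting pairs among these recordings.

0

Two intervals overlap when each starts before the other ends.
Sorted by start: Woodwind Rehearsal, Percussion Run-through, Tech Overdub, Soloist Run-through, Rhythm Run-through.
Percussion Run-through starts after Woodwind Rehearsal ends — done with Woodwind Rehearsal.
Tech Overdub starts after Percussion Run-through ends — done with Percussion Run-through.
Soloist Run-through starts after Tech Overdub ends — done with Tech Overdub.
Rhythm Run-through starts after Soloist Run-through ends.
No pair overlaps.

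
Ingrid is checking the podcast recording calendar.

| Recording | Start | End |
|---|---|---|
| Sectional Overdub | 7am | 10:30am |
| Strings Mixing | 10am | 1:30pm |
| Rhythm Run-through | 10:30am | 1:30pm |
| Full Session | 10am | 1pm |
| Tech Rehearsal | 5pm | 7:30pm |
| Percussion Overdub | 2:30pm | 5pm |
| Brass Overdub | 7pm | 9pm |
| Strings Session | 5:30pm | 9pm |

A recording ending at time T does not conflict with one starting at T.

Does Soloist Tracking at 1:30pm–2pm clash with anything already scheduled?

Sectional Overdub: ends 10:30am at or before Soloist Tracking starts 1:30pm → clear.
Strings Mixing: ends 1:30pm at or before Soloist Tracking starts 1:30pm → clear.
Full Session: ends 1pm at or before Soloist Tracking starts 1:30pm → clear.
Rhythm Run-through: ends 1:30pm at or before Soloist Tracking starts 1:30pm → clear.
Percussion Overdub: starts 2:30pm at or after Soloist Tracking ends 2pm → clear.
Tech Rehearsal: starts 5pm at or after Soloist Tracking ends 2pm → clear.
Strings Session: starts 5:30pm at or after Soloist Tracking ends 2pm → clear.
Brass Overdub: starts 7pm at or after Soloist Tracking ends 2pm → clear.

No — it doesn't clash with anything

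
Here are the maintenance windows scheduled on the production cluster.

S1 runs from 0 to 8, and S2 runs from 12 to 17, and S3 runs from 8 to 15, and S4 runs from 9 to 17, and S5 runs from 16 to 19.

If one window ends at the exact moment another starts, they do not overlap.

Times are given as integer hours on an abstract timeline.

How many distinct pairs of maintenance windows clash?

5

Check each pair: they overlap iff neither finishes before the other starts.
Sorted by start: S1, S3, S4, S2, S5.
S3 starts exactly when S1 ends (back-to-back, no overlap) — done with S1.
S4 starts before S3 ends → S3 and S4 overlap.
S2 starts before S3 ends → S3 and S2 overlap.
S5 starts after S3 ends.
S2 starts before S4 ends → S4 and S2 overlap.
S5 starts before S4 ends → S4 and S5 overlap.
S5 starts before S2 ends → S2 and S5 overlap.
Overlapping pairs: S2 & S3, S2 & S4, S2 & S5, S3 & S4, S4 & S5 — 5 in total.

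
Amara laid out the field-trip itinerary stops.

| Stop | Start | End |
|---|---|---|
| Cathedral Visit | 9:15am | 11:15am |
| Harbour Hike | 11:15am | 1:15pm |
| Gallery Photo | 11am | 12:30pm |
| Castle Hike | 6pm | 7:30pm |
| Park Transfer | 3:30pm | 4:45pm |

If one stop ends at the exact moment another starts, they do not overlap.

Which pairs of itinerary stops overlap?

Cathedral Visit & Gallery Photo, Gallery Photo & Harbour Hike

Sorted by start: Cathedral Visit, Gallery Photo, Harbour Hike, Park Transfer, Castle Hike.
Gallery Photo starts before Cathedral Visit ends → Cathedral Visit and Gallery Photo overlap.
Harbour Hike starts exactly when Cathedral Visit ends (back-to-back, no overlap), so nothing later overlaps Cathedral Visit either.
Harbour Hike starts before Gallery Photo ends → Gallery Photo and Harbour Hike overlap.
Park Transfer starts after Gallery Photo ends, so nothing later overlaps Gallery Photo either.
Park Transfer starts after Harbour Hike ends, so nothing later overlaps Harbour Hike either.
Castle Hike starts after Park Transfer ends.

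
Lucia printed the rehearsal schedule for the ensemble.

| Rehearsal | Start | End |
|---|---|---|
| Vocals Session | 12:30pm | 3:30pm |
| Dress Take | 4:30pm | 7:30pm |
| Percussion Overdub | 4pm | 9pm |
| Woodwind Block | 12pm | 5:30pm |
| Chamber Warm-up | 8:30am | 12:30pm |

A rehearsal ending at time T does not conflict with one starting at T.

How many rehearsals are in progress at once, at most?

Walk through starts and ends in time order (an end at T is processed before a start at T):
8:30am start Chamber Warm-up → 1
12pm start Woodwind Block → 2
12:30pm end Chamber Warm-up → 1
12:30pm start Vocals Session → 2
3:30pm end Vocals Session → 1
4pm start Percussion Overdub → 2
4:30pm start Dress Take → 3
5:30pm end Woodwind Block → 2
7:30pm end Dress Take → 1
9pm end Percussion Overdub → 0
Peak is 3, at 4:30pm (Dress Take, Percussion Overdub, Woodwind Block).

3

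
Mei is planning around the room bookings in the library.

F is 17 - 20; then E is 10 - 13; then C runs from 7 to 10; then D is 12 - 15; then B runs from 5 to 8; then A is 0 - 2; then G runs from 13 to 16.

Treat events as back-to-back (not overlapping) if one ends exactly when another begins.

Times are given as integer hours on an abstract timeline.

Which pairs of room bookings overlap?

Check each pair: they overlap iff neither finishes before the other starts.
Sorted by start: A, B, C, E, D, G, F.
B starts after A ends, so nothing later overlaps A either.
C starts before B ends → B and C overlap.
E starts after B ends, so nothing later overlaps B either.
E starts exactly when C ends (back-to-back, no overlap), so nothing later overlaps C either.
D starts before E ends → E and D overlap.
G starts exactly when E ends (back-to-back, no overlap), so nothing later overlaps E either.
G starts before D ends → D and G overlap.
F starts after D ends.
F starts after G ends.

B & C, D & E, D & G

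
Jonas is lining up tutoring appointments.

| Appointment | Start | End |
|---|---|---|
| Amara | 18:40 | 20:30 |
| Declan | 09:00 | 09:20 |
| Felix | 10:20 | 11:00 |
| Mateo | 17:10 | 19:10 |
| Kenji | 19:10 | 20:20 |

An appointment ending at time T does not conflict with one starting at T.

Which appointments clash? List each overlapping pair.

Amara & Kenji, Amara & Mateo

Sorted by start: Declan, Felix, Mateo, Amara, Kenji.
Felix starts after Declan ends, so nothing later overlaps Declan either.
Mateo starts after Felix ends, so nothing later overlaps Felix either.
Amara starts before Mateo ends → Mateo and Amara overlap.
Kenji starts exactly when Mateo ends (back-to-back, no overlap).
Kenji starts before Amara ends → Amara and Kenji overlap.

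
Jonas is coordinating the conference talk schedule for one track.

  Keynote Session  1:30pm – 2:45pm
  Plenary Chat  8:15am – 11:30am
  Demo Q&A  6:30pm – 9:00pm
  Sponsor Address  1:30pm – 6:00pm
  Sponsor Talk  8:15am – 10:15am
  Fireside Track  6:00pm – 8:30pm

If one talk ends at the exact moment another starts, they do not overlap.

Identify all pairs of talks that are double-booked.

Demo Q&A & Fireside Track, Keynote Session & Sponsor Address, Plenary Chat & Sponsor Talk

Sorted by start: Sponsor Talk, Plenary Chat, Sponsor Address, Keynote Session, Fireside Track, Demo Q&A.
Plenary Chat starts before Sponsor Talk ends → Sponsor Talk and Plenary Chat overlap.
Sponsor Address starts after Sponsor Talk ends, so nothing later overlaps Sponsor Talk either.
Sponsor Address starts after Plenary Chat ends, so nothing later overlaps Plenary Chat either.
Keynote Session starts before Sponsor Address ends → Sponsor Address and Keynote Session overlap.
Fireside Track starts exactly when Sponsor Address ends (back-to-back, no overlap), so nothing later overlaps Sponsor Address either.
Fireside Track starts after Keynote Session ends, so nothing later overlaps Keynote Session either.
Demo Q&A starts before Fireside Track ends → Fireside Track and Demo Q&A overlap.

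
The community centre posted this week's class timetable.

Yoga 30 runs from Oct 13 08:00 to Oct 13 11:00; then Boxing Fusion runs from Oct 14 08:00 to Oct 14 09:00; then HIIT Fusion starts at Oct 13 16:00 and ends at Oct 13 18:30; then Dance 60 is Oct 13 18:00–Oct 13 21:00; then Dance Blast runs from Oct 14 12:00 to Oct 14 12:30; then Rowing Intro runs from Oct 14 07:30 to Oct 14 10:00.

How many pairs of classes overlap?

Two intervals overlap when each starts before the other ends.
Sorted by start: Yoga 30, HIIT Fusion, Dance 60, Rowing Intro, Boxing Fusion, Dance Blast.
HIIT Fusion starts after Yoga 30 ends, so nothing later overlaps Yoga 30 either.
Dance 60 starts before HIIT Fusion ends → HIIT Fusion and Dance 60 overlap.
Rowing Intro starts after HIIT Fusion ends, so nothing later overlaps HIIT Fusion either.
Rowing Intro starts after Dance 60 ends, so nothing later overlaps Dance 60 either.
Boxing Fusion starts before Rowing Intro ends → Rowing Intro and Boxing Fusion overlap.
Dance Blast starts after Rowing Intro ends.
Dance Blast starts after Boxing Fusion ends.
Overlapping pairs: Boxing Fusion & Rowing Intro, Dance 60 & HIIT Fusion — 2 in total.

2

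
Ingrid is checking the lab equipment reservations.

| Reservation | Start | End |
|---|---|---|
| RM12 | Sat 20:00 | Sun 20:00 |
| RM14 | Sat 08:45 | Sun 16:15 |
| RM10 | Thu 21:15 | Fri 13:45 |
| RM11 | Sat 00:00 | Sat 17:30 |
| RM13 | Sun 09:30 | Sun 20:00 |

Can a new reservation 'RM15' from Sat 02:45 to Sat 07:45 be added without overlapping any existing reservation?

RM10: ends Fri 13:45 at or before RM15 starts Sat 02:45 → clear.
RM11: starts Sat 00:00 before RM15 ends Sat 07:45, and ends Sat 17:30 after RM15 starts Sat 02:45 → overlap.
RM14: starts Sat 08:45 at or after RM15 ends Sat 07:45 → clear.
RM12: starts Sat 20:00 at or after RM15 ends Sat 07:45 → clear.
RM13: starts Sun 09:30 at or after RM15 ends Sat 07:45 → clear.
RM15 overlaps RM11.

No — it overlaps RM11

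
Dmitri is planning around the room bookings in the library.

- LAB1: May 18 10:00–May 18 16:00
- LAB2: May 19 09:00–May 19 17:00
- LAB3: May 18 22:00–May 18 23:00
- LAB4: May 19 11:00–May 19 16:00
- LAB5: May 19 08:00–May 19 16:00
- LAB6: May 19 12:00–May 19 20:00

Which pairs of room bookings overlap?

Sorted by start: LAB1, LAB3, LAB5, LAB2, LAB4, LAB6.
LAB3 starts after LAB1 ends; LAB1 is clear from here.
LAB5 starts after LAB3 ends; LAB3 is clear from here.
LAB2 starts before LAB5 ends → LAB5 and LAB2 overlap.
LAB4 starts before LAB5 ends → LAB5 and LAB4 overlap.
LAB6 starts before LAB5 ends → LAB5 and LAB6 overlap.
LAB4 starts before LAB2 ends → LAB2 and LAB4 overlap.
LAB6 starts before LAB2 ends → LAB2 and LAB6 overlap.
LAB6 starts before LAB4 ends → LAB4 and LAB6 overlap.

LAB2 & LAB4, LAB2 & LAB5, LAB2 & LAB6, LAB4 & LAB5, LAB4 & LAB6, LAB5 & LAB6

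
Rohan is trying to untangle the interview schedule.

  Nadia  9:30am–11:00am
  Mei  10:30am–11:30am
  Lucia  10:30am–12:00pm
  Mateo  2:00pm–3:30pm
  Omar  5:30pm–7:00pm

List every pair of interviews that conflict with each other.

Lucia & Mei, Lucia & Nadia, Mei & Nadia

Sorted by start: Nadia, Mei, Lucia, Mateo, Omar.
Mei starts before Nadia ends → Nadia and Mei overlap.
Lucia starts before Nadia ends → Nadia and Lucia overlap.
Mateo starts after Nadia ends; Nadia is clear from here.
Lucia starts before Mei ends → Mei and Lucia overlap.
Mateo starts after Mei ends; Mei is clear from here.
Mateo starts after Lucia ends; Lucia is clear from here.
Omar starts after Mateo ends.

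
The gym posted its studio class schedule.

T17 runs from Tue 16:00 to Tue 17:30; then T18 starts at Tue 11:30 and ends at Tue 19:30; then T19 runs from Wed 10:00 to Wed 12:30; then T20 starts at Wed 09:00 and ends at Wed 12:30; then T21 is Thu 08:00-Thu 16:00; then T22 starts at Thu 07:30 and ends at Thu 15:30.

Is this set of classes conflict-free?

Two intervals overlap when each starts before the other ends.
Sorted by start: T18, T17, T20, T19, T22, T21.
T17 starts before T18 ends → T18 and T17 overlap.
That's a conflict, so the schedule is not conflict-free.

No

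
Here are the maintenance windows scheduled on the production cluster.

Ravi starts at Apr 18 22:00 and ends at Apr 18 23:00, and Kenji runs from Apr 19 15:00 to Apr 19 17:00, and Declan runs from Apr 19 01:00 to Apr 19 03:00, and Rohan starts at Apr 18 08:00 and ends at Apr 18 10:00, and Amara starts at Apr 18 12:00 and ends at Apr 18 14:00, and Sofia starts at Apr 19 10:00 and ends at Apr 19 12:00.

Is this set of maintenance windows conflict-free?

Two intervals overlap when each starts before the other ends.
Sorted by start: Rohan, Amara, Ravi, Declan, Sofia, Kenji.
Amara starts after Rohan ends, so nothing later overlaps Rohan either.
Ravi starts after Amara ends, so nothing later overlaps Amara either.
Declan starts after Ravi ends, so nothing later overlaps Ravi either.
Sofia starts after Declan ends, so nothing later overlaps Declan either.
Kenji starts after Sofia ends.
Every pair is clear; the schedule has no overlaps.

Yes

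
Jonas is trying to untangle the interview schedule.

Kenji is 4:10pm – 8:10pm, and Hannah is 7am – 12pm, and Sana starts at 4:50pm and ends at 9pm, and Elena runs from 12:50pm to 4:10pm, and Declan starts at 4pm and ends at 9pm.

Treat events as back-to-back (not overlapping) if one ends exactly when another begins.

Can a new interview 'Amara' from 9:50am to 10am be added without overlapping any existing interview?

Hannah: starts 7am before Amara ends 10am, and ends 12pm after Amara starts 9:50am → overlap.
Elena: starts 12:50pm at or after Amara ends 10am → clear.
Declan: starts 4pm at or after Amara ends 10am → clear.
Kenji: starts 4:10pm at or after Amara ends 10am → clear.
Sana: starts 4:50pm at or after Amara ends 10am → clear.
Amara overlaps Hannah.

No — it overlaps Hannah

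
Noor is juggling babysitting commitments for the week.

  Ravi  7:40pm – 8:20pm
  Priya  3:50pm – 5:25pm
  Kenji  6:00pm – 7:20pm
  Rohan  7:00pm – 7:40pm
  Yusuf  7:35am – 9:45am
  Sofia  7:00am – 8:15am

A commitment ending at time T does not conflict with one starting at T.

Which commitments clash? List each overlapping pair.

Kenji & Rohan, Sofia & Yusuf

Sorted by start: Sofia, Yusuf, Priya, Kenji, Rohan, Ravi.
Yusuf starts before Sofia ends → Sofia and Yusuf overlap.
Priya starts after Sofia ends, so nothing later overlaps Sofia either.
Priya starts after Yusuf ends, so nothing later overlaps Yusuf either.
Kenji starts after Priya ends, so nothing later overlaps Priya either.
Rohan starts before Kenji ends → Kenji and Rohan overlap.
Ravi starts after Kenji ends.
Ravi starts exactly when Rohan ends (back-to-back, no overlap).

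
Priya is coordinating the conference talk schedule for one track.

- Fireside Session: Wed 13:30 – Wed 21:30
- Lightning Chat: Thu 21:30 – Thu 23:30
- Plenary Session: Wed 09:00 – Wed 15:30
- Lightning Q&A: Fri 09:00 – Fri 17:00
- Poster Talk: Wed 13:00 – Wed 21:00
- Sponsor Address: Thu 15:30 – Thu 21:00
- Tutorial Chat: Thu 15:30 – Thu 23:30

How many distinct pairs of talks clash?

Check each pair: they overlap iff neither finishes before the other starts.
Sorted by start: Plenary Session, Poster Talk, Fireside Session, Sponsor Address, Tutorial Chat, Lightning Chat, Lightning Q&A.
Poster Talk starts before Plenary Session ends → Plenary Session and Poster Talk overlap.
Fireside Session starts before Plenary Session ends → Plenary Session and Fireside Session overlap.
Sponsor Address starts after Plenary Session ends, so nothing later overlaps Plenary Session either.
Fireside Session starts before Poster Talk ends → Poster Talk and Fireside Session overlap.
Sponsor Address starts after Poster Talk ends, so nothing later overlaps Poster Talk either.
Sponsor Address starts after Fireside Session ends, so nothing later overlaps Fireside Session either.
Tutorial Chat starts before Sponsor Address ends → Sponsor Address and Tutorial Chat overlap.
Lightning Chat starts after Sponsor Address ends, so nothing later overlaps Sponsor Address either.
Lightning Chat starts before Tutorial Chat ends → Tutorial Chat and Lightning Chat overlap.
Lightning Q&A starts after Tutorial Chat ends.
Lightning Q&A starts after Lightning Chat ends.
Overlapping pairs: Fireside Session & Plenary Session, Fireside Session & Poster Talk, Lightning Chat & Tutorial Chat, Plenary Session & Poster Talk, Sponsor Address & Tutorial Chat — 5 in total.

5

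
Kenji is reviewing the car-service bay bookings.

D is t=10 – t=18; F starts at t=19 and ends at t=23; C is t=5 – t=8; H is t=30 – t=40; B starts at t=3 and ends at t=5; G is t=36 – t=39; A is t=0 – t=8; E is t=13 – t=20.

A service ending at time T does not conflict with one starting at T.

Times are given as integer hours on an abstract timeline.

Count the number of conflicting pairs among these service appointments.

Check each pair: they overlap iff neither finishes before the other starts.
Sorted by start: A, B, C, D, E, F, H, G.
B starts before A ends → A and B overlap.
C starts before A ends → A and C overlap.
D starts after A ends, so A has no further overlaps.
C starts exactly when B ends (back-to-back, no overlap), so B has no further overlaps.
D starts after C ends, so C has no further overlaps.
E starts before D ends → D and E overlap.
F starts after D ends, so D has no further overlaps.
F starts before E ends → E and F overlap.
H starts after E ends, so E has no further overlaps.
H starts after F ends, so F has no further overlaps.
G starts before H ends → H and G overlap.
Overlapping pairs: A & B, A & C, D & E, E & F, G & H — 5 in total.

5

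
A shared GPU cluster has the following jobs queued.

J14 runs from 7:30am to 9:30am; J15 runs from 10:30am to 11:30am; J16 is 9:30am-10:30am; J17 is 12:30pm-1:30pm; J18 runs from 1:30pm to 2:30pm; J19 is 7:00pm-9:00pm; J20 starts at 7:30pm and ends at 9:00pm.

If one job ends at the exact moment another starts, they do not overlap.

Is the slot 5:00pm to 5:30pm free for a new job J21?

Yes — the slot is free

J14: ends 9:30am at or before J21 starts 5:00pm → clear.
J16: ends 10:30am at or before J21 starts 5:00pm → clear.
J15: ends 11:30am at or before J21 starts 5:00pm → clear.
J17: ends 1:30pm at or before J21 starts 5:00pm → clear.
J18: ends 2:30pm at or before J21 starts 5:00pm → clear.
J19: starts 7:00pm at or after J21 ends 5:30pm → clear.
J20: starts 7:30pm at or after J21 ends 5:30pm → clear.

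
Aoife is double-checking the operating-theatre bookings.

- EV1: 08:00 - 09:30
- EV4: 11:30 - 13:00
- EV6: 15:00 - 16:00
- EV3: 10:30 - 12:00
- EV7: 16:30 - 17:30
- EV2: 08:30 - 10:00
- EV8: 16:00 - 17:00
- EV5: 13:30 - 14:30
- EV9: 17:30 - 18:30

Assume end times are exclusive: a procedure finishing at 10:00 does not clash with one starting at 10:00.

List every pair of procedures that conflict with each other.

EV1 & EV2, EV3 & EV4, EV7 & EV8

Check each pair: they overlap iff neither finishes before the other starts.
Sorted by start: EV1, EV2, EV3, EV4, EV5, EV6, EV8, EV7, EV9.
EV2 starts before EV1 ends → EV1 and EV2 overlap.
EV3 starts after EV1 ends, so nothing later overlaps EV1 either.
EV3 starts after EV2 ends, so nothing later overlaps EV2 either.
EV4 starts before EV3 ends → EV3 and EV4 overlap.
EV5 starts after EV3 ends, so nothing later overlaps EV3 either.
EV5 starts after EV4 ends, so nothing later overlaps EV4 either.
EV6 starts after EV5 ends, so nothing later overlaps EV5 either.
EV8 starts exactly when EV6 ends (back-to-back, no overlap), so nothing later overlaps EV6 either.
EV7 starts before EV8 ends → EV8 and EV7 overlap.
EV9 starts after EV8 ends.
EV9 starts exactly when EV7 ends (back-to-back, no overlap).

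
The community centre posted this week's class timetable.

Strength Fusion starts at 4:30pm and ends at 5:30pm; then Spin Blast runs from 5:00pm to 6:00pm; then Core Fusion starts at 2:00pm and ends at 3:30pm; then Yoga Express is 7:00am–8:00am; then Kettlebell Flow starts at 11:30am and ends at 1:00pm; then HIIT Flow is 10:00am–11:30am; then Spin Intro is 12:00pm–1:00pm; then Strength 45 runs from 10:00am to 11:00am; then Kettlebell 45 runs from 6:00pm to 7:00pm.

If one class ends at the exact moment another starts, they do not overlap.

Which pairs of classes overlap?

HIIT Flow & Strength 45, Kettlebell Flow & Spin Intro, Spin Blast & Strength Fusion

Two intervals overlap when each starts before the other ends.
Sorted by start: Yoga Express, HIIT Flow, Strength 45, Kettlebell Flow, Spin Intro, Core Fusion, Strength Fusion, Spin Blast, Kettlebell 45.
HIIT Flow starts after Yoga Express ends; Yoga Express is clear from here.
Strength 45 starts before HIIT Flow ends → HIIT Flow and Strength 45 overlap.
Kettlebell Flow starts exactly when HIIT Flow ends (back-to-back, no overlap); HIIT Flow is clear from here.
Kettlebell Flow starts after Strength 45 ends; Strength 45 is clear from here.
Spin Intro starts before Kettlebell Flow ends → Kettlebell Flow and Spin Intro overlap.
Core Fusion starts after Kettlebell Flow ends; Kettlebell Flow is clear from here.
Core Fusion starts after Spin Intro ends; Spin Intro is clear from here.
Strength Fusion starts after Core Fusion ends; Core Fusion is clear from here.
Spin Blast starts before Strength Fusion ends → Strength Fusion and Spin Blast overlap.
Kettlebell 45 starts after Strength Fusion ends.
Kettlebell 45 starts exactly when Spin Blast ends (back-to-back, no overlap).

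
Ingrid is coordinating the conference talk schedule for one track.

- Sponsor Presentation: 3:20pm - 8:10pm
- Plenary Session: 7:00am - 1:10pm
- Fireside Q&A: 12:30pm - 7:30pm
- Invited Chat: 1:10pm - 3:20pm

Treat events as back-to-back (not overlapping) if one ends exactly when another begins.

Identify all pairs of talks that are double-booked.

Sorted by start: Plenary Session, Fireside Q&A, Invited Chat, Sponsor Presentation.
Fireside Q&A starts before Plenary Session ends → Plenary Session and Fireside Q&A overlap.
Invited Chat starts exactly when Plenary Session ends (back-to-back, no overlap); Plenary Session is clear from here.
Invited Chat starts before Fireside Q&A ends → Fireside Q&A and Invited Chat overlap.
Sponsor Presentation starts before Fireside Q&A ends → Fireside Q&A and Sponsor Presentation overlap.
Sponsor Presentation starts exactly when Invited Chat ends (back-to-back, no overlap).

Fireside Q&A & Invited Chat, Fireside Q&A & Plenary Session, Fireside Q&A & Sponsor Presentation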